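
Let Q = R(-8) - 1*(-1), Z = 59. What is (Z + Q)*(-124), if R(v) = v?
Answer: -6448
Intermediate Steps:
Q = -7 (Q = -8 - 1*(-1) = -8 + 1 = -7)
(Z + Q)*(-124) = (59 - 7)*(-124) = 52*(-124) = -6448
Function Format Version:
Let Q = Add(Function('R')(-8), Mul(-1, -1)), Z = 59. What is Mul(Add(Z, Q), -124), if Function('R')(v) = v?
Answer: -6448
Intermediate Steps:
Q = -7 (Q = Add(-8, Mul(-1, -1)) = Add(-8, 1) = -7)
Mul(Add(Z, Q), -124) = Mul(Add(59, -7), -124) = Mul(52, -124) = -6448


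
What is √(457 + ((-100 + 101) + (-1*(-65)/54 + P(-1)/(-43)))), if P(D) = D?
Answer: 5*√11004474/774 ≈ 21.430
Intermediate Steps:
√(457 + ((-100 + 101) + (-1*(-65)/54 + P(-1)/(-43)))) = √(457 + ((-100 + 101) + (-1*(-65)/54 - 1/(-43)))) = √(457 + (1 + (65*(1/54) - 1*(-1/43)))) = √(457 + (1 + (65/54 + 1/43))) = √(457 + (1 + 2849/2322)) = √(457 + 5171/2322) = √(1066325/2322) = 5*√11004474/774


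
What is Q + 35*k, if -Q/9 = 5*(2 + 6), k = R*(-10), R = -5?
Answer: 1390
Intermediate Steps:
k = 50 (k = -5*(-10) = 50)
Q = -360 (Q = -45*(2 + 6) = -45*8 = -9*40 = -360)
Q + 35*k = -360 + 35*50 = -360 + 1750 = 1390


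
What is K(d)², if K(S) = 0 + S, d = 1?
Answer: 1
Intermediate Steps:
K(S) = S
K(d)² = 1² = 1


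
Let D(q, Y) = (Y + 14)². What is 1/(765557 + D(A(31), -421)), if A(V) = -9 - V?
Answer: 1/931206 ≈ 1.0739e-6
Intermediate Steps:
D(q, Y) = (14 + Y)²
1/(765557 + D(A(31), -421)) = 1/(765557 + (14 - 421)²) = 1/(765557 + (-407)²) = 1/(765557 + 165649) = 1/931206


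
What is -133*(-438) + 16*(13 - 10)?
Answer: 58302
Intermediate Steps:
-133*(-438) + 16*(13 - 10) = 58254 + 16*3 = 58254 + 48 = 58302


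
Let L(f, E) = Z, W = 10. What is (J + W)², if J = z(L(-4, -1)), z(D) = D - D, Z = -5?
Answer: 100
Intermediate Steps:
L(f, E) = -5
z(D) = 0
J = 0
(J + W)² = (0 + 10)² = 10² = 100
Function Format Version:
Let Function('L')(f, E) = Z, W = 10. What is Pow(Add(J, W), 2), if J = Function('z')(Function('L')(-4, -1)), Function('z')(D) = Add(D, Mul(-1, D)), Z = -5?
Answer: 100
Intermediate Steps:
Function('L')(f, E) = -5
Function('z')(D) = 0
J = 0
Pow(Add(J, W), 2) = Pow(Add(0, 10), 2) = Pow(10, 2) = 100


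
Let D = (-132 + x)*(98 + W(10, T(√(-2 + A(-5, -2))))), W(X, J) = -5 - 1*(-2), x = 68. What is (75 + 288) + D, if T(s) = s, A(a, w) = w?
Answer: -5717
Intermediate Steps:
W(X, J) = -3 (W(X, J) = -5 + 2 = -3)
D = -6080 (D = (-132 + 68)*(98 - 3) = -64*95 = -6080)
(75 + 288) + D = (75 + 288) - 6080 = 363 - 6080 = -5717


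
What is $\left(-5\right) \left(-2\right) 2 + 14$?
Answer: $34$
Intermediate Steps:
$\left(-5\right) \left(-2\right) 2 + 14 = 10 \cdot 2 + 14 = 20 + 14 = 34$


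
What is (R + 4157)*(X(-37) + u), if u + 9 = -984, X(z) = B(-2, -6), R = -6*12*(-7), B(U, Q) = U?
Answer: -4637695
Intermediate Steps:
R = 504 (R = -72*(-7) = 504)
X(z) = -2
u = -993 (u = -9 - 984 = -993)
(R + 4157)*(X(-37) + u) = (504 + 4157)*(-2 - 993) = 4661*(-995) = -4637695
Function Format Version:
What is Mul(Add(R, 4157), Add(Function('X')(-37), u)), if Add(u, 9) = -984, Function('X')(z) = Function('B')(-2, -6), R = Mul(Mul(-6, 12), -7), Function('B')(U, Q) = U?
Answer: -4637695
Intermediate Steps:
R = 504 (R = Mul(-72, -7) = 504)
Function('X')(z) = -2
u = -993 (u = Add(-9, -984) = -993)
Mul(Add(R, 4157), Add(Function('X')(-37), u)) = Mul(Add(504, 4157), Add(-2, -993)) = Mul(4661, -995) = -4637695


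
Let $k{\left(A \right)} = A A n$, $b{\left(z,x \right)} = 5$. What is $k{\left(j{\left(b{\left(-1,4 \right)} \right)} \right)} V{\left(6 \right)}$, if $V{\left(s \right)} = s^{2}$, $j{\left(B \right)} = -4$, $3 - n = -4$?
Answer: $4032$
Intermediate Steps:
$n = 7$ ($n = 3 - -4 = 3 + 4 = 7$)
$k{\left(A \right)} = 7 A^{2}$ ($k{\left(A \right)} = A A 7 = A^{2} \cdot 7 = 7 A^{2}$)
$k{\left(j{\left(b{\left(-1,4 \right)} \right)} \right)} V{\left(6 \right)} = 7 \left(-4\right)^{2} \cdot 6^{2} = 7 \cdot 16 \cdot 36 = 112 \cdot 36 = 4032$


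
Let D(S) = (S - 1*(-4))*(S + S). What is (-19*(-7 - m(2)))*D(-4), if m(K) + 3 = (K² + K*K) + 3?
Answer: 0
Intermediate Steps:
m(K) = 2*K² (m(K) = -3 + ((K² + K*K) + 3) = -3 + ((K² + K²) + 3) = -3 + (2*K² + 3) = -3 + (3 + 2*K²) = 2*K²)
D(S) = 2*S*(4 + S) (D(S) = (S + 4)*(2*S) = (4 + S)*(2*S) = 2*S*(4 + S))
(-19*(-7 - m(2)))*D(-4) = (-19*(-7 - 2*2²))*(2*(-4)*(4 - 4)) = (-19*(-7 - 2*4))*(2*(-4)*0) = -19*(-7 - 1*8)*0 = -19*(-7 - 8)*0 = -19*(-15)*0 = 285*0 = 0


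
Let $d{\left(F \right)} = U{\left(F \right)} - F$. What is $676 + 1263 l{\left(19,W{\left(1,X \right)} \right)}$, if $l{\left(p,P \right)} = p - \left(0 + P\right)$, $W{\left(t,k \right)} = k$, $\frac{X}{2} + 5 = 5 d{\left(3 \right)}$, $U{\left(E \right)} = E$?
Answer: $37303$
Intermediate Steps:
$d{\left(F \right)} = 0$ ($d{\left(F \right)} = F - F = 0$)
$X = -10$ ($X = -10 + 2 \cdot 5 \cdot 0 = -10 + 2 \cdot 0 = -10 + 0 = -10$)
$l{\left(p,P \right)} = p - P$
$676 + 1263 l{\left(19,W{\left(1,X \right)} \right)} = 676 + 1263 \left(19 - -10\right) = 676 + 1263 \left(19 + 10\right) = 676 + 1263 \cdot 29 = 676 + 36627 = 37303$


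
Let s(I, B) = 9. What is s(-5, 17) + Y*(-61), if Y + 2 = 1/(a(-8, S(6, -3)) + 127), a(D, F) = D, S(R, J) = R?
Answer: 15528/119 ≈ 130.49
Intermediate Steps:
Y = -237/119 (Y = -2 + 1/(-8 + 127) = -2 + 1/119 = -237/119 ≈ -1.9916)
s(-5, 17) + Y*(-61) = 9 - 237/119*(-61) = 9 + 14457/119 = 15528/119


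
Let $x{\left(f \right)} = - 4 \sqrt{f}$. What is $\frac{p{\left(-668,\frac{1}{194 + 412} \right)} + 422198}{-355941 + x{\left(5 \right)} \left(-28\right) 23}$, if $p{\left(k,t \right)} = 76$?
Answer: $- \frac{150304629834}{126660816601} - \frac{1087777824 \sqrt{5}}{126660816601} \approx -1.2059$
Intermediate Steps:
$\frac{p{\left(-668,\frac{1}{194 + 412} \right)} + 422198}{-355941 + x{\left(5 \right)} \left(-28\right) 23} = \frac{76 + 422198}{-355941 + - 4 \sqrt{5} \left(-28\right) 23} = \frac{422274}{-355941 + 112 \sqrt{5} \cdot 23} = \frac{422274}{-355941 + 2576 \sqrt{5}}$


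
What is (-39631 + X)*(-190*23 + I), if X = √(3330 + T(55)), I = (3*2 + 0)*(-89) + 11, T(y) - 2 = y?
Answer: 193914483 - 4893*√3387 ≈ 1.9363e+8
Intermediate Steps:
T(y) = 2 + y
I = -523 (I = (6 + 0)*(-89) + 11 = 6*(-89) + 11 = -534 + 11 = -523)
X = √3387 (X = √(3330 + (2 + 55)) = √(3330 + 57) = √3387 ≈ 58.198)
(-39631 + X)*(-190*23 + I) = (-39631 + √3387)*(-190*23 - 523) = (-39631 + √3387)*(-4370 - 523) = (-39631 + √3387)*(-4893) = 193914483 - 4893*√3387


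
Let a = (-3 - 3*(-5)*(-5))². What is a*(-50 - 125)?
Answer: -1064700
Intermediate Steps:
a = 6084 (a = (-3 + 15*(-5))² = (-3 - 75)² = (-78)² = 6084)
a*(-50 - 125) = 6084*(-50 - 125) = 6084*(-175) = -1064700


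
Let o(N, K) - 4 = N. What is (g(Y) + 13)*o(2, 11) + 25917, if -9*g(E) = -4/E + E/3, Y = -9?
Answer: 701911/27 ≈ 25997.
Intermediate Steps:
o(N, K) = 4 + N
g(E) = -E/27 + 4/(9*E) (g(E) = -(-4/E + E/3)/9 = -E/27 + 4/(9*E))
(g(Y) + 13)*o(2, 11) + 25917 = ((1/27)*(12 - 1*(-9)²)/(-9) + 13)*(4 + 2) + 25917 = ((1/27)*(-⅑)*(12 - 1*81) + 13)*6 + 25917 = ((1/27)*(-⅑)*(12 - 81) + 13)*6 + 25917 = ((1/27)*(-⅑)*(-69) + 13)*6 + 25917 = (23/81 + 13)*6 + 25917 = (1076/81)*6 + 25917 = 2152/27 + 25917 = 701911/27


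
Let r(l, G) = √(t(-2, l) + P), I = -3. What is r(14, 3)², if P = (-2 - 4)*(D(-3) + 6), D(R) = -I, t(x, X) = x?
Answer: -56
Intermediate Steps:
D(R) = 3 (D(R) = -1*(-3) = 3)
P = -54 (P = (-2 - 4)*(3 + 6) = -6*9 = -54)
r(l, G) = 2*I*√14 (r(l, G) = √(-2 - 54) = √(-56) = 2*I*√14)
r(14, 3)² = (2*I*√14)² = -56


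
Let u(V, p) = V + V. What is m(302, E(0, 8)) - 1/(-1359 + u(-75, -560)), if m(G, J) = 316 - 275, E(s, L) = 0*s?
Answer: 61870/1509 ≈ 41.001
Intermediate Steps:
E(s, L) = 0
u(V, p) = 2*V
m(G, J) = 41
m(302, E(0, 8)) - 1/(-1359 + u(-75, -560)) = 41 - 1/(-1359 + 2*(-75)) = 41 - 1/(-1359 - 150) = 41 - 1/(-1509) = 41 - 1*(-1/1509) = 41 + 1/1509 = 61870/1509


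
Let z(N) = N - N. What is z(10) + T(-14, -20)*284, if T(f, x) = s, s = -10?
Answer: -2840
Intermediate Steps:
T(f, x) = -10
z(N) = 0
z(10) + T(-14, -20)*284 = 0 - 10*284 = 0 - 2840 = -2840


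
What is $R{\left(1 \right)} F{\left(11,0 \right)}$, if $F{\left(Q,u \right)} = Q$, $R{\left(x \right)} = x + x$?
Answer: $22$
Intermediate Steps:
$R{\left(x \right)} = 2 x$
$R{\left(1 \right)} F{\left(11,0 \right)} = 2 \cdot 1 \cdot 11 = 2 \cdot 11 = 22$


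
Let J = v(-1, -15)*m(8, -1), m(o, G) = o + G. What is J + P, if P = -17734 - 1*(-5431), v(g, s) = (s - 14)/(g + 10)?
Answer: -110930/9 ≈ -12326.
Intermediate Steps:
v(g, s) = (-14 + s)/(10 + g)
m(o, G) = G + o
J = -203/9 (J = ((-14 - 15)/(10 - 1))*(-1 + 8) = (-29/9)*7 = ((⅑)*(-29))*7 = -29/9*7 = -203/9 ≈ -22.556)
P = -12303 (P = -17734 + 5431 = -12303)
J + P = -203/9 - 12303 = -110930/9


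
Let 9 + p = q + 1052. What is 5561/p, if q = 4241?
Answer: 5561/5284 ≈ 1.0524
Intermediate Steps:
p = 5284 (p = -9 + (4241 + 1052) = -9 + 5293 = 5284)
5561/p = 5561/5284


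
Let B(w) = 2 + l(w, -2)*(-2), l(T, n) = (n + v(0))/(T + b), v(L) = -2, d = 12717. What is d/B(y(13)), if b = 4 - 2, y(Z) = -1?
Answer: 12717/10 ≈ 1271.7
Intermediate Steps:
b = 2
l(T, n) = (-2 + n)/(2 + T) (l(T, n) = (n - 2)/(T + 2) = (-2 + n)/(2 + T))
B(w) = 2 + 8/(2 + w) (B(w) = 2 + ((-2 - 2)/(2 + w))*(-2) = 2 + (-4/(2 + w))*(-2) = 2 - 4/(2 + w)*(-2) = 2 + 8/(2 + w))
d/B(y(13)) = 12717/((2*(6 - 1)/(2 - 1))) = 12717/((2*5/1)) = 12717/((2*1*5)) = 12717/10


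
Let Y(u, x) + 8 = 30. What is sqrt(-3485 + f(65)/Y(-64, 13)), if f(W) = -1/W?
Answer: I*sqrt(7126477930)/1430 ≈ 59.034*I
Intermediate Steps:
Y(u, x) = 22 (Y(u, x) = -8 + 30 = 22)
sqrt(-3485 + f(65)/Y(-64, 13)) = sqrt(-3485 - 1/65/22) = sqrt(-3485 - 1*1/65*(1/22)) = sqrt(-3485 - 1/65*1/22) = sqrt(-3485 - 1/1430) = sqrt(-4983551/1430) = I*sqrt(7126477930)/1430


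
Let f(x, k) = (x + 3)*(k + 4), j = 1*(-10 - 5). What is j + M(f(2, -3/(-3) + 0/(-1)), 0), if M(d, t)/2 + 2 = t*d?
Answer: -19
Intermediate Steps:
j = -15 (j = 1*(-15) = -15)
f(x, k) = (3 + x)*(4 + k)
M(d, t) = -4 + 2*d*t (M(d, t) = -4 + 2*(t*d) = -4 + 2*(d*t) = -4 + 2*d*t)
j + M(f(2, -3/(-3) + 0/(-1)), 0) = -15 + (-4 + 2*(12 + 3*(-3/(-3) + 0/(-1)) + 4*2 + (-3/(-3) + 0/(-1))*2)*0) = -15 + (-4 + 2*(12 + 3*(-3*(-⅓) + 0*(-1)) + 8 + (-3*(-⅓) + 0*(-1))*2)*0) = -15 + (-4 + 2*(12 + 3*(1 + 0) + 8 + (1 + 0)*2)*0) = -15 + (-4 + 2*(12 + 3*1 + 8 + 1*2)*0) = -15 + (-4 + 2*(12 + 3 + 8 + 2)*0) = -15 + (-4 + 2*25*0) = -15 + (-4 + 0) = -15 - 4 = -19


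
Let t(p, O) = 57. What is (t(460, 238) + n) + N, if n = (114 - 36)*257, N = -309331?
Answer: -289228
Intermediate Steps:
n = 20046 (n = 78*257 = 20046)
(t(460, 238) + n) + N = (57 + 20046) - 309331 = 20103 - 309331 = -289228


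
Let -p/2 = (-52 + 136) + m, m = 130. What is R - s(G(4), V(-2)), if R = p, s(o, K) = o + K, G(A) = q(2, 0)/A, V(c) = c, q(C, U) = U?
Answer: -426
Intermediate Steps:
G(A) = 0 (G(A) = 0/A = 0)
s(o, K) = K + o
p = -428 (p = -2*((-52 + 136) + 130) = -2*(84 + 130) = -2*214 = -428)
R = -428
R - s(G(4), V(-2)) = -428 - (-2 + 0) = -428 - 1*(-2) = -428 + 2 = -426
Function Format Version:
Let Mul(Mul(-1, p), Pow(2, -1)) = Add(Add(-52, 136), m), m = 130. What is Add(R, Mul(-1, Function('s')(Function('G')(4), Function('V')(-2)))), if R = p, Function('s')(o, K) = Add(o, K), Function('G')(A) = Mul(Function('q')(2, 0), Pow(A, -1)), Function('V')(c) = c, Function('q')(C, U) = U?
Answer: -426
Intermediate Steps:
Function('G')(A) = 0 (Function('G')(A) = Mul(0, Pow(A, -1)) = 0)
Function('s')(o, K) = Add(K, o)
p = -428 (p = Mul(-2, Add(Add(-52, 136), 130)) = Mul(-2, Add(84, 130)) = Mul(-2, 214) = -428)
R = -428
Add(R, Mul(-1, Function('s')(Function('G')(4), Function('V')(-2)))) = Add(-428, Mul(-1, Add(-2, 0))) = Add(-428, Mul(-1, -2)) = Add(-428, 2) = -426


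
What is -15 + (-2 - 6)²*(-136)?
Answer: -8719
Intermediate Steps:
-15 + (-2 - 6)²*(-136) = -15 + (-8)²*(-136) = -15 + 64*(-136) = -15 - 8704 = -8719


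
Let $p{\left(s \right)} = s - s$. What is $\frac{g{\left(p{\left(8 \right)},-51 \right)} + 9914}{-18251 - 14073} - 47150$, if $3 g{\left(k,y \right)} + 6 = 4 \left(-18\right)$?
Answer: $- \frac{381021622}{8081} \approx -47150.0$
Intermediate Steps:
$p{\left(s \right)} = 0$
$g{\left(k,y \right)} = -26$ ($g{\left(k,y \right)} = -2 + \frac{4 \left(-18\right)}{3} = -2 + \frac{1}{3} \left(-72\right) = -2 - 24 = -26$)
$\frac{g{\left(p{\left(8 \right)},-51 \right)} + 9914}{-18251 - 14073} - 47150 = \frac{-26 + 9914}{-18251 - 14073} - 47150 = \frac{9888}{-32324} - 47150 = 9888 \left(- \frac{1}{32324}\right) - 47150 = - \frac{2472}{8081} - 47150 = - \frac{381021622}{8081}$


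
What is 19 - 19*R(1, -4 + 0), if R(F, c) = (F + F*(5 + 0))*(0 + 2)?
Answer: -209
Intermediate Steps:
R(F, c) = 12*F (R(F, c) = (F + F*5)*2 = (F + 5*F)*2 = (6*F)*2 = 12*F)
19 - 19*R(1, -4 + 0) = 19 - 228 = -209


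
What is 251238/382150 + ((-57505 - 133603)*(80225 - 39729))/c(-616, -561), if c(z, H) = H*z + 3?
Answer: -1478706949417199/66031507425 ≈ -22394.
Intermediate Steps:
c(z, H) = 3 + H*z
251238/382150 + ((-57505 - 133603)*(80225 - 39729))/c(-616, -561) = 251238/382150 + ((-57505 - 133603)*(80225 - 39729))/(3 - 561*(-616)) = 251238*(1/382150) + (-191108*40496)/(3 + 345576) = 125619/191075 - 7739109568/345579 = -1478706949417199/66031507425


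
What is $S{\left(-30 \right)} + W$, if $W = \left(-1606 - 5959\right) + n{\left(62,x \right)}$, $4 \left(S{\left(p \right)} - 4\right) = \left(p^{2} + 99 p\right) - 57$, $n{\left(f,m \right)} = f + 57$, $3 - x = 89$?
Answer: $- \frac{31895}{4} \approx -7973.8$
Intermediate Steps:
$x = -86$ ($x = 3 - 89 = -86$)
$n{\left(f,m \right)} = 57 + f$
$S{\left(p \right)} = - \frac{41}{4} + \frac{p^{2}}{4} + \frac{99 p}{4}$ ($S{\left(p \right)} = 4 + \frac{\left(p^{2} + 99 p\right) - 57}{4} = 4 + \frac{-57 + p^{2} + 99 p}{4} = 4 + \left(- \frac{57}{4} + \frac{p^{2}}{4} + \frac{99 p}{4}\right) = - \frac{41}{4} + \frac{p^{2}}{4} + \frac{99 p}{4}$)
$W = -7446$ ($W = \left(-1606 - 5959\right) + \left(57 + 62\right) = -7565 + 119 = -7446$)
$S{\left(-30 \right)} + W = \left(- \frac{41}{4} + \frac{\left(-30\right)^{2}}{4} + \frac{99}{4} \left(-30\right)\right) - 7446 = \left(- \frac{41}{4} + \frac{1}{4} \cdot 900 - \frac{1485}{2}\right) - 7446 = \left(- \frac{41}{4} + 225 - \frac{1485}{2}\right) - 7446 = - \frac{2111}{4} - 7446 = - \frac{31895}{4}$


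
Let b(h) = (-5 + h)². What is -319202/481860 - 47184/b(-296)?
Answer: -25828051321/21828498930 ≈ -1.1832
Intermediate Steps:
-319202/481860 - 47184/b(-296) = -319202/481860 - 47184/(-5 - 296)² = -319202*1/481860 - 47184/((-301)²) = -159601/240930 - 47184/90601 = -25828051321/21828498930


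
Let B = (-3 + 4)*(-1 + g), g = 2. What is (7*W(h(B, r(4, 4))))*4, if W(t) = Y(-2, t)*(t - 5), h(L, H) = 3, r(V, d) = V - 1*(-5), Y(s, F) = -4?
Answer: 224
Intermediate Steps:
B = 1 (B = (-3 + 4)*(-1 + 2) = 1*1 = 1)
r(V, d) = 5 + V (r(V, d) = V + 5 = 5 + V)
W(t) = 20 - 4*t (W(t) = -4*(t - 5) = -4*(-5 + t) = 20 - 4*t)
(7*W(h(B, r(4, 4))))*4 = (7*(20 - 4*3))*4 = (7*(20 - 12))*4 = (7*8)*4 = 56*4 = 224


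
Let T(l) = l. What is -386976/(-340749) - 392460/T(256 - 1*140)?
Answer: -11140455277/3293907 ≈ -3382.1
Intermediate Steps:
-386976/(-340749) - 392460/T(256 - 1*140) = -386976/(-340749) - 392460/(256 - 1*140) = -386976*(-1/340749) - 392460/(256 - 140) = 128992/113583 - 392460/116 = 128992/113583 - 392460*1/116 = 128992/113583 - 98115/29 = -11140455277/3293907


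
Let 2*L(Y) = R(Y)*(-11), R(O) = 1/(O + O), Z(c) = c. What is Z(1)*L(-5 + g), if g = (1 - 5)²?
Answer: -¼ ≈ -0.25000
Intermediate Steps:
R(O) = 1/(2*O)
g = 16 (g = (-4)² = 16)
L(Y) = -11/(4*Y) (L(Y) = ((1/(2*Y))*(-11))/2 = (-11/(2*Y))/2 = -11/(4*Y))
Z(1)*L(-5 + g) = 1*(-11/(4*(-5 + 16))) = 1*(-11/4/11) = 1*(-11/4*1/11) = 1*(-¼) = -¼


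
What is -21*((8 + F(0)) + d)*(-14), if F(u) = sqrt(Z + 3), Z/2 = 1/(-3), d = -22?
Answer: -4116 + 98*sqrt(21) ≈ -3666.9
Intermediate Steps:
Z = -2/3 (Z = 2/(-3) = 2*(-1/3) = -2/3 ≈ -0.66667)
F(u) = sqrt(21)/3 (F(u) = sqrt(-2/3 + 3) = sqrt(7/3) = sqrt(21)/3)
-21*((8 + F(0)) + d)*(-14) = -21*((8 + sqrt(21)/3) - 22)*(-14) = -21*(-14 + sqrt(21)/3)*(-14) = (294 - 7*sqrt(21))*(-14) = -4116 + 98*sqrt(21)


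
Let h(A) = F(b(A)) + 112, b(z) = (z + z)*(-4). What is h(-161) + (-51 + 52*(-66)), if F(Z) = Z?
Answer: -2083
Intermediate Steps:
b(z) = -8*z (b(z) = (2*z)*(-4) = -8*z)
h(A) = 112 - 8*A (h(A) = -8*A + 112 = 112 - 8*A)
h(-161) + (-51 + 52*(-66)) = (112 - 8*(-161)) + (-51 + 52*(-66)) = (112 + 1288) + (-51 - 3432) = 1400 - 3483 = -2083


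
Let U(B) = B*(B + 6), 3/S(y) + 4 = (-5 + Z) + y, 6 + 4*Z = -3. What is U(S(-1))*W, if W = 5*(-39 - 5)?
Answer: 744480/2401 ≈ 310.07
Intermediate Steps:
Z = -9/4 (Z = -3/2 + (1/4)*(-3) = -3/2 - 3/4 = -9/4 ≈ -2.2500)
S(y) = 3/(-45/4 + y) (S(y) = 3/(-4 + ((-5 - 9/4) + y)) = 3/(-4 + (-29/4 + y)) = 3/(-45/4 + y))
W = -220 (W = 5*(-44) = -220)
U(B) = B*(6 + B)
U(S(-1))*W = ((12/(-45 + 4*(-1)))*(6 + 12/(-45 + 4*(-1))))*(-220) = ((12/(-45 - 4))*(6 + 12/(-45 - 4)))*(-220) = ((12/(-49))*(6 + 12/(-49)))*(-220) = ((12*(-1/49))*(6 + 12*(-1/49)))*(-220) = -12*(6 - 12/49)/49*(-220) = -12/49*282/49*(-220) = -3384/2401*(-220) = 744480/2401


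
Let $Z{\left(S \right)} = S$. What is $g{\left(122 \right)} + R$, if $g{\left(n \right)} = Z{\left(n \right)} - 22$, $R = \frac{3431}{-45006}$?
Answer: $\frac{4497169}{45006} \approx 99.924$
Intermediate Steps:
$R = - \frac{3431}{45006}$ ($R = 3431 \left(- \frac{1}{45006}\right) = - \frac{3431}{45006} \approx -0.076234$)
$g{\left(n \right)} = -22 + n$ ($g{\left(n \right)} = n - 22 = -22 + n$)
$g{\left(122 \right)} + R = \left(-22 + 122\right) - \frac{3431}{45006} = 100 - \frac{3431}{45006} = \frac{4497169}{45006}$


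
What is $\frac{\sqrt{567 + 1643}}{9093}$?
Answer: $\frac{\sqrt{2210}}{9093} \approx 0.00517$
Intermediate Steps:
$\frac{\sqrt{567 + 1643}}{9093} = \sqrt{2210} \cdot \frac{1}{9093} = \frac{\sqrt{2210}}{9093}$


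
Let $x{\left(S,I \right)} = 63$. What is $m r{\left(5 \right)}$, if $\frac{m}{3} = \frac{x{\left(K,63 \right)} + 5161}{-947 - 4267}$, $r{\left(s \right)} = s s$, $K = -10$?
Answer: $- \frac{65300}{869} \approx -75.144$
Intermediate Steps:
$r{\left(s \right)} = s^{2}$
$m = - \frac{2612}{869}$ ($m = 3 \frac{63 + 5161}{-947 - 4267} = 3 \frac{5224}{-5214} = 3 \cdot 5224 \left(- \frac{1}{5214}\right) = 3 \left(- \frac{2612}{2607}\right) = - \frac{2612}{869} \approx -3.0058$)
$m r{\left(5 \right)} = - \frac{2612 \cdot 5^{2}}{869} = \left(- \frac{2612}{869}\right) 25 = - \frac{65300}{869}$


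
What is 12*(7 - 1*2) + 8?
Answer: 68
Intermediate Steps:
12*(7 - 1*2) + 8 = 12*(7 - 2) + 8 = 12*5 + 8 = 60 + 8 = 68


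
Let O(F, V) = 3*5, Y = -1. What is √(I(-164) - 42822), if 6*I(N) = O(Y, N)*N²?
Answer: √24418 ≈ 156.26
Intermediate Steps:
O(F, V) = 15
I(N) = 5*N²/2 (I(N) = (15*N²)/6 = 5*N²/2)
√(I(-164) - 42822) = √((5/2)*(-164)² - 42822) = √((5/2)*26896 - 42822) = √(67240 - 42822) = √24418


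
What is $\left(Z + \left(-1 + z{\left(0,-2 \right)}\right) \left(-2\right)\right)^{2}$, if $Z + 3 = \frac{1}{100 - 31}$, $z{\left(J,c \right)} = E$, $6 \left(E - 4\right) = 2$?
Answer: $\frac{49284}{529} \approx 93.164$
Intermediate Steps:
$E = \frac{13}{3}$ ($E = 4 + \frac{1}{6} \cdot 2 = 4 + \frac{1}{3} = \frac{13}{3} \approx 4.3333$)
$z{\left(J,c \right)} = \frac{13}{3}$
$Z = - \frac{206}{69}$ ($Z = -3 + \frac{1}{100 - 31} = -3 + \frac{1}{69} = - \frac{206}{69} \approx -2.9855$)
$\left(Z + \left(-1 + z{\left(0,-2 \right)}\right) \left(-2\right)\right)^{2} = \left(- \frac{206}{69} + \left(-1 + \frac{13}{3}\right) \left(-2\right)\right)^{2} = \left(- \frac{206}{69} + \frac{10}{3} \left(-2\right)\right)^{2} = \left(- \frac{206}{69} - \frac{20}{3}\right)^{2} = \left(- \frac{222}{23}\right)^{2} = \frac{49284}{529}$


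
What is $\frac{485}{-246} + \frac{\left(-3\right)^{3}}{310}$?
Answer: $- \frac{39248}{19065} \approx -2.0586$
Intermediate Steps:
$\frac{485}{-246} + \frac{\left(-3\right)^{3}}{310} = 485 \left(- \frac{1}{246}\right) - \frac{27}{310} = - \frac{485}{246} - \frac{27}{310} = - \frac{39248}{19065}$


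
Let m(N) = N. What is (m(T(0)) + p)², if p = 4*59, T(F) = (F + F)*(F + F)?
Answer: 55696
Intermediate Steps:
T(F) = 4*F² (T(F) = (2*F)*(2*F) = 4*F²)
p = 236
(m(T(0)) + p)² = (4*0² + 236)² = (4*0 + 236)² = (0 + 236)² = 236² = 55696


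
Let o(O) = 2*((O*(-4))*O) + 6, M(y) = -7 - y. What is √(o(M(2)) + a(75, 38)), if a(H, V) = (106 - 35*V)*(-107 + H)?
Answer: √38526 ≈ 196.28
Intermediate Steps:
a(H, V) = (-107 + H)*(106 - 35*V)
o(O) = 6 - 8*O² (o(O) = 2*((-4*O)*O) + 6 = 2*(-4*O²) + 6 = -8*O² + 6 = 6 - 8*O²)
√(o(M(2)) + a(75, 38)) = √((6 - 8*(-7 - 1*2)²) + (-11342 + 106*75 + 3745*38 - 35*75*38)) = √((6 - 8*(-7 - 2)²) + (-11342 + 7950 + 142310 - 99750)) = √((6 - 8*(-9)²) + 39168) = √((6 - 8*81) + 39168) = √((6 - 648) + 39168) = √(-642 + 39168) = √38526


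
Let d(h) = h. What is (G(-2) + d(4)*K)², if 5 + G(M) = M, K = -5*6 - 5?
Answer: 21609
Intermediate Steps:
K = -35 (K = -30 - 5 = -35)
G(M) = -5 + M
(G(-2) + d(4)*K)² = ((-5 - 2) + 4*(-35))² = (-7 - 140)² = (-147)² = 21609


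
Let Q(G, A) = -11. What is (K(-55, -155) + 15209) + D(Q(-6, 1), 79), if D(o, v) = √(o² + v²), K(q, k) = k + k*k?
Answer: 39079 + √6362 ≈ 39159.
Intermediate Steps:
K(q, k) = k + k²
(K(-55, -155) + 15209) + D(Q(-6, 1), 79) = (-155*(1 - 155) + 15209) + √((-11)² + 79²) = (-155*(-154) + 15209) + √(121 + 6241) = (23870 + 15209) + √6362 = 39079 + √6362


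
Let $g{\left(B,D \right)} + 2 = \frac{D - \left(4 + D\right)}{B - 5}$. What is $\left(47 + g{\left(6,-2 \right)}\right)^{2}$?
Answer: $1681$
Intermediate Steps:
$g{\left(B,D \right)} = -2 - \frac{4}{-5 + B}$ ($g{\left(B,D \right)} = -2 + \frac{D - \left(4 + D\right)}{B - 5} = -2 - \frac{4}{-5 + B}$)
$\left(47 + g{\left(6,-2 \right)}\right)^{2} = \left(47 + \frac{2 \left(3 - 6\right)}{-5 + 6}\right)^{2} = \left(47 + \frac{2 \left(3 - 6\right)}{1}\right)^{2} = \left(47 + 2 \cdot 1 \left(-3\right)\right)^{2} = \left(47 - 6\right)^{2} = 41^{2} = 1681$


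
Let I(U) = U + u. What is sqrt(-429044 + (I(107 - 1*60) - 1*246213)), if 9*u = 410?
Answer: 8*I*sqrt(94945)/3 ≈ 821.68*I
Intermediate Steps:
u = 410/9 (u = (1/9)*410 = 410/9 ≈ 45.556)
I(U) = 410/9 + U (I(U) = U + 410/9 = 410/9 + U)
sqrt(-429044 + (I(107 - 1*60) - 1*246213)) = sqrt(-429044 + ((410/9 + (107 - 1*60)) - 1*246213)) = sqrt(-429044 + ((410/9 + (107 - 60)) - 246213)) = sqrt(-429044 + ((410/9 + 47) - 246213)) = sqrt(-429044 + (833/9 - 246213)) = sqrt(-429044 - 2215084/9) = sqrt(-6076480/9) = 8*I*sqrt(94945)/3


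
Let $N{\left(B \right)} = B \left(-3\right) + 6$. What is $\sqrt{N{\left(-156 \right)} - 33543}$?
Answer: $i \sqrt{33069} \approx 181.85 i$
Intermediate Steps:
$N{\left(B \right)} = 6 - 3 B$ ($N{\left(B \right)} = - 3 B + 6 = 6 - 3 B$)
$\sqrt{N{\left(-156 \right)} - 33543} = \sqrt{\left(6 - -468\right) - 33543} = \sqrt{\left(6 + 468\right) - 33543} = \sqrt{474 - 33543} = \sqrt{-33069} = i \sqrt{33069}$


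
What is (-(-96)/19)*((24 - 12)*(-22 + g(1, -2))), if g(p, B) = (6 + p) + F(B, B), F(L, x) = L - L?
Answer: -17280/19 ≈ -909.47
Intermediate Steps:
F(L, x) = 0
g(p, B) = 6 + p (g(p, B) = (6 + p) + 0 = 6 + p)
(-(-96)/19)*((24 - 12)*(-22 + g(1, -2))) = (-(-96)/19)*((24 - 12)*(-22 + (6 + 1))) = (-(-96)/19)*(12*(-22 + 7)) = (-3*(-32/19))*(12*(-15)) = (96/19)*(-180) = -17280/19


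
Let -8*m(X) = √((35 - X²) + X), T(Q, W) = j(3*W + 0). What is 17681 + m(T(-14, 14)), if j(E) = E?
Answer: 17681 - I*√1687/8 ≈ 17681.0 - 5.1341*I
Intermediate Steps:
T(Q, W) = 3*W (T(Q, W) = 3*W + 0 = 3*W)
m(X) = -√(35 + X - X²)/8 (m(X) = -√((35 - X²) + X)/8 = -√(35 + X - X²)/8)
17681 + m(T(-14, 14)) = 17681 - √(35 + 3*14 - (3*14)²)/8 = 17681 - √(35 + 42 - 1*42²)/8 = 17681 - √(35 + 42 - 1*1764)/8 = 17681 - √(35 + 42 - 1764)/8 = 17681 - I*√1687/8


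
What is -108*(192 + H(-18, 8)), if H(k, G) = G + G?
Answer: -22464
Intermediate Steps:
H(k, G) = 2*G
-108*(192 + H(-18, 8)) = -108*(192 + 2*8) = -108*(192 + 16) = -108*208 = -22464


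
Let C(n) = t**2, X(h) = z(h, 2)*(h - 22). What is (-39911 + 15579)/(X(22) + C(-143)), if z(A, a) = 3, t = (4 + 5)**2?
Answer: -24332/6561 ≈ -3.7086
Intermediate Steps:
t = 81 (t = 9**2 = 81)
X(h) = -66 + 3*h (X(h) = 3*(h - 22) = 3*(-22 + h) = -66 + 3*h)
C(n) = 6561 (C(n) = 81**2 = 6561)
(-39911 + 15579)/(X(22) + C(-143)) = (-39911 + 15579)/((-66 + 3*22) + 6561) = -24332/((-66 + 66) + 6561) = -24332/(0 + 6561) = -24332/6561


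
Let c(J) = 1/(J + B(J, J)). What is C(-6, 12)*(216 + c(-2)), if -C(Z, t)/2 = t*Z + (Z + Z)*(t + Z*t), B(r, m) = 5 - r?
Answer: -1400976/5 ≈ -2.8020e+5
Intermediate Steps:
C(Z, t) = -4*Z*(t + Z*t) - 2*Z*t (C(Z, t) = -2*(t*Z + (Z + Z)*(t + Z*t)) = -2*(Z*t + (2*Z)*(t + Z*t)) = -2*(Z*t + 2*Z*(t + Z*t)) = -4*Z*(t + Z*t) - 2*Z*t)
c(J) = ⅕ (c(J) = 1/(J + (5 - J)) = 1/5 = ⅕)
C(-6, 12)*(216 + c(-2)) = (-2*(-6)*12*(3 + 2*(-6)))*(216 + ⅕) = -2*(-6)*12*(3 - 12)*(1081/5) = -2*(-6)*12*(-9)*(1081/5) = -1296*1081/5 = -1400976/5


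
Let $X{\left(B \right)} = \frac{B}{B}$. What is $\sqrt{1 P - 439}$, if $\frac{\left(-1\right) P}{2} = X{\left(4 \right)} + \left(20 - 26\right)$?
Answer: $i \sqrt{429} \approx 20.712 i$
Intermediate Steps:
$X{\left(B \right)} = 1$
$P = 10$ ($P = - 2 \left(1 + \left(20 - 26\right)\right) = - 2 \left(1 - 6\right) = \left(-2\right) \left(-5\right) = 10$)
$\sqrt{1 P - 439} = \sqrt{1 \cdot 10 - 439} = \sqrt{10 - 439} = \sqrt{-429} = i \sqrt{429}$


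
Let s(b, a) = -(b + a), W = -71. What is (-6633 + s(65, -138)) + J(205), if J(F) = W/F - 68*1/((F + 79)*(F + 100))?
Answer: -5824636998/887855 ≈ -6560.3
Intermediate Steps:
s(b, a) = -a - b (s(b, a) = -(a + b) = -a - b)
J(F) = -71/F - 68/((79 + F)*(100 + F)) (J(F) = -71/F - 68*1/((F + 79)*(F + 100)) = -71/F - 68*1/((79 + F)*(100 + F)) = -71/F - 68/((79 + F)*(100 + F)))
(-6633 + s(65, -138)) + J(205) = (-6633 + (-1*(-138) - 1*65)) + (-560900 - 12777*205 - 71*205²)/(205*(7900 + 205² + 179*205)) = (-6633 + (138 - 65)) + (-560900 - 2619285 - 71*42025)/(205*(7900 + 42025 + 36695)) = (-6633 + 73) + (1/205)*(-560900 - 2619285 - 2983775)/86620 = -6560 + (1/205)*(1/86620)*(-6163960) = -6560 - 308198/887855 = -5824636998/887855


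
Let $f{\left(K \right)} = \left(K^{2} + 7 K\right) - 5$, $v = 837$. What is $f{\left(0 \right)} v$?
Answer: $-4185$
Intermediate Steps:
$f{\left(K \right)} = -5 + K^{2} + 7 K$
$f{\left(0 \right)} v = \left(-5 + 0^{2} + 7 \cdot 0\right) 837 = \left(-5 + 0 + 0\right) 837 = \left(-5\right) 837 = -4185$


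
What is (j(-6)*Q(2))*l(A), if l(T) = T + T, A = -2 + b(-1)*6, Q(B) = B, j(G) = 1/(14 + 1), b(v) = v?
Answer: -32/15 ≈ -2.1333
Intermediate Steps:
j(G) = 1/15
A = -8 (A = -2 - 1*6 = -2 - 6 = -8)
l(T) = 2*T
(j(-6)*Q(2))*l(A) = ((1/15)*2)*(2*(-8)) = (2/15)*(-16) = -32/15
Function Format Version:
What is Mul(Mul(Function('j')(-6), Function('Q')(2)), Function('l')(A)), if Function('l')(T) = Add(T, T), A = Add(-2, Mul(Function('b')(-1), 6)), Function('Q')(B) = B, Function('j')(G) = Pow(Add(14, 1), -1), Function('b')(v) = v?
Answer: Rational(-32, 15) ≈ -2.1333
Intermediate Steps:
Function('j')(G) = Rational(1, 15) (Function('j')(G) = Pow(15, -1) = Rational(1, 15))
A = -8 (A = Add(-2, Mul(-1, 6)) = Add(-2, -6) = -8)
Function('l')(T) = Mul(2, T)
Mul(Mul(Function('j')(-6), Function('Q')(2)), Function('l')(A)) = Mul(Mul(Rational(1, 15), 2), Mul(2, -8)) = Mul(Rational(2, 15), -16) = Rational(-32, 15)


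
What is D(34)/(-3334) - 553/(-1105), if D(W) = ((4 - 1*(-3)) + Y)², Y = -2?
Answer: 1816077/3684070 ≈ 0.49295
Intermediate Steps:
D(W) = 25 (D(W) = ((4 - 1*(-3)) - 2)² = ((4 + 3) - 2)² = (7 - 2)² = 5² = 25)
D(34)/(-3334) - 553/(-1105) = 25/(-3334) - 553/(-1105) = 25*(-1/3334) - 553*(-1/1105) = -25/3334 + 553/1105 = 1816077/3684070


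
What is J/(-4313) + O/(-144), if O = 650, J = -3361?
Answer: -1159733/310536 ≈ -3.7346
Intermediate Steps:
J/(-4313) + O/(-144) = -3361/(-4313) + 650/(-144) = -3361*(-1/4313) + 650*(-1/144) = 3361/4313 - 325/72 = -1159733/310536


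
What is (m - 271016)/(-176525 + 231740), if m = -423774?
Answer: -138958/11043 ≈ -12.583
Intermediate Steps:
(m - 271016)/(-176525 + 231740) = (-423774 - 271016)/(-176525 + 231740) = -694790/55215 = -694790*1/55215 = -138958/11043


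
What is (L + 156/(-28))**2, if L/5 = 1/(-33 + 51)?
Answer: 444889/15876 ≈ 28.023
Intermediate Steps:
L = 5/18 (L = 5/(-33 + 51) = 5/18 ≈ 0.27778)
(L + 156/(-28))**2 = (5/18 + 156/(-28))**2 = (5/18 + 156*(-1/28))**2 = (5/18 - 39/7)**2 = (-667/126)**2 = 444889/15876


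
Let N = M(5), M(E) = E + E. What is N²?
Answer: 100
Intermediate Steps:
M(E) = 2*E
N = 10 (N = 2*5 = 10)
N² = 10² = 100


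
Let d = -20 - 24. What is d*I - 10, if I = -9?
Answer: 386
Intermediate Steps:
d = -44
d*I - 10 = -44*(-9) - 10 = 396 - 10 = 386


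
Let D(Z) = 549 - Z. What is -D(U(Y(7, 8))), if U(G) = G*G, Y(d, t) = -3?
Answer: -540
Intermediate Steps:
U(G) = G²
-D(U(Y(7, 8))) = -(549 - 1*(-3)²) = -(549 - 1*9) = -(549 - 9) = -1*540 = -540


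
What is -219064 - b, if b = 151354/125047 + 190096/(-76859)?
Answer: -2105409199861446/9610987373 ≈ -2.1906e+5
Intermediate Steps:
b = -12138017426/9610987373 (b = 151354*(1/125047) + 190096*(-1/76859) = 151354/125047 - 190096/76859 = -12138017426/9610987373 ≈ -1.2629)
-219064 - b = -219064 - 1*(-12138017426/9610987373) = -219064 + 12138017426/9610987373 = -2105409199861446/9610987373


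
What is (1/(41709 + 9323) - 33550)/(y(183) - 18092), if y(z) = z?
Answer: 1712123599/913932088 ≈ 1.8734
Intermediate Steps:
(1/(41709 + 9323) - 33550)/(y(183) - 18092) = (1/(41709 + 9323) - 33550)/(183 - 18092) = (1/51032 - 33550)/(-17909) = (1/51032 - 33550)*(-1/17909) = -1712123599/51032*(-1/17909) = 1712123599/913932088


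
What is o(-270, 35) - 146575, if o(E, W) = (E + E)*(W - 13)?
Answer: -158455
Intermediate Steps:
o(E, W) = 2*E*(-13 + W) (o(E, W) = (2*E)*(-13 + W) = 2*E*(-13 + W))
o(-270, 35) - 146575 = 2*(-270)*(-13 + 35) - 146575 = 2*(-270)*22 - 146575 = -11880 - 146575 = -158455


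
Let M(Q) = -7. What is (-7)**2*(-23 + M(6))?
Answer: -1470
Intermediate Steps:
(-7)**2*(-23 + M(6)) = (-7)**2*(-23 - 7) = 49*(-30) = -1470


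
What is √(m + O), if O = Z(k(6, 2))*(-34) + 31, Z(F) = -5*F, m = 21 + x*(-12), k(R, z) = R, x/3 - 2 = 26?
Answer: 8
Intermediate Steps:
x = 84 (x = 6 + 3*26 = 6 + 78 = 84)
m = -987 (m = 21 + 84*(-12) = 21 - 1008 = -987)
O = 1051 (O = -5*6*(-34) + 31 = -30*(-34) + 31 = 1020 + 31 = 1051)
√(m + O) = √(-987 + 1051) = √64 = 8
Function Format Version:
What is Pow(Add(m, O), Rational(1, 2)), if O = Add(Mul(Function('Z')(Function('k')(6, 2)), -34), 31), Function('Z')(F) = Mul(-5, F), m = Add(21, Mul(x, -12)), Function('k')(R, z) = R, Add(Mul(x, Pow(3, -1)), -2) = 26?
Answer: 8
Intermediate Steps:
x = 84 (x = Add(6, Mul(3, 26)) = Add(6, 78) = 84)
m = -987 (m = Add(21, Mul(84, -12)) = Add(21, -1008) = -987)
O = 1051 (O = Add(Mul(Mul(-5, 6), -34), 31) = Add(Mul(-30, -34), 31) = Add(1020, 31) = 1051)
Pow(Add(m, O), Rational(1, 2)) = Pow(Add(-987, 1051), Rational(1, 2)) = Pow(64, Rational(1, 2)) = 8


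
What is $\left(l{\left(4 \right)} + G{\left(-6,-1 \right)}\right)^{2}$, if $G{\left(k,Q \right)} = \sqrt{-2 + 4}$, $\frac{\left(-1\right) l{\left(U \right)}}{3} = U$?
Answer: $\left(12 - \sqrt{2}\right)^{2} \approx 112.06$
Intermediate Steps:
$l{\left(U \right)} = - 3 U$
$G{\left(k,Q \right)} = \sqrt{2}$
$\left(l{\left(4 \right)} + G{\left(-6,-1 \right)}\right)^{2} = \left(\left(-3\right) 4 + \sqrt{2}\right)^{2} = \left(-12 + \sqrt{2}\right)^{2}$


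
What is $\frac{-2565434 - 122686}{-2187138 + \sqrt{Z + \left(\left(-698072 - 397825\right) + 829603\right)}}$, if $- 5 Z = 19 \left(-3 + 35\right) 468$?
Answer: $\frac{14698223501400}{11958932385617} + \frac{1344060 i \sqrt{8080070}}{11958932385617} \approx 1.2291 + 0.00031947 i$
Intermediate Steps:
$Z = - \frac{284544}{5}$ ($Z = - \frac{19 \left(-3 + 35\right) 468}{5} = - \frac{19 \cdot 32 \cdot 468}{5} = - \frac{608 \cdot 468}{5} = \left(- \frac{1}{5}\right) 284544 = - \frac{284544}{5} \approx -56909.0$)
$\frac{-2565434 - 122686}{-2187138 + \sqrt{Z + \left(\left(-698072 - 397825\right) + 829603\right)}} = \frac{-2565434 - 122686}{-2187138 + \sqrt{- \frac{284544}{5} + \left(\left(-698072 - 397825\right) + 829603\right)}} = - \frac{2688120}{-2187138 + \sqrt{- \frac{284544}{5} + \left(-1095897 + 829603\right)}} = - \frac{2688120}{-2187138 + \sqrt{- \frac{284544}{5} - 266294}} = - \frac{2688120}{-2187138 + \sqrt{- \frac{1616014}{5}}} = - \frac{2688120}{-2187138 + \frac{i \sqrt{8080070}}{5}}$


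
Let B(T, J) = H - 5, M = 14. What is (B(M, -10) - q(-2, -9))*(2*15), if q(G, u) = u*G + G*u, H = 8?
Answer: -990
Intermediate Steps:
q(G, u) = 2*G*u (q(G, u) = G*u + G*u = 2*G*u)
B(T, J) = 3 (B(T, J) = 8 - 5 = 3)
(B(M, -10) - q(-2, -9))*(2*15) = (3 - 2*(-2)*(-9))*(2*15) = (3 - 1*36)*30 = (3 - 36)*30 = -33*30 = -990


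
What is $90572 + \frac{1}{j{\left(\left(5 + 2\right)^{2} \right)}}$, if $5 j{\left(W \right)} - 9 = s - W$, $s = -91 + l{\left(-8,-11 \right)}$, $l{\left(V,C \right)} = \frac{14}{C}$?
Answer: $\frac{26356441}{291} \approx 90572.0$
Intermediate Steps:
$s = - \frac{1015}{11}$ ($s = -91 + \frac{14}{-11} = -91 + 14 \left(- \frac{1}{11}\right) = -91 - \frac{14}{11} = - \frac{1015}{11} \approx -92.273$)
$j{\left(W \right)} = - \frac{916}{55} - \frac{W}{5}$ ($j{\left(W \right)} = \frac{9}{5} + \frac{- \frac{1015}{11} - W}{5} = \frac{9}{5} - \left(\frac{203}{11} + \frac{W}{5}\right) = - \frac{916}{55} - \frac{W}{5}$)
$90572 + \frac{1}{j{\left(\left(5 + 2\right)^{2} \right)}} = 90572 + \frac{1}{- \frac{916}{55} - \frac{\left(5 + 2\right)^{2}}{5}} = 90572 + \frac{1}{- \frac{916}{55} - \frac{7^{2}}{5}} = 90572 + \frac{1}{- \frac{916}{55} - \frac{49}{5}} = 90572 + \frac{1}{- \frac{291}{11}} = 90572 - \frac{11}{291} = \frac{26356441}{291}$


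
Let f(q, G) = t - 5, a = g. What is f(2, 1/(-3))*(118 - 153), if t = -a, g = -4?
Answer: 35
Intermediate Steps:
a = -4
t = 4 (t = -1*(-4) = 4)
f(q, G) = -1 (f(q, G) = 4 - 5 = -1)
f(2, 1/(-3))*(118 - 153) = -(118 - 153) = -1*(-35) = 35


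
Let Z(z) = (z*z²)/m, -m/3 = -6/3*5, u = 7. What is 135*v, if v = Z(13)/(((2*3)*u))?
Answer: 6591/28 ≈ 235.39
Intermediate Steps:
m = 30 (m = -3*(-6/3)*5 = -3*(-6*⅓)*5 = -(-6)*5 = -3*(-10) = 30)
Z(z) = z³/30 (Z(z) = (z*z²)/30 = z³*(1/30) = z³/30)
v = 2197/1260 (v = ((1/30)*13³)/(((2*3)*7)) = ((1/30)*2197)/((6*7)) = (2197/30)/42 = (2197/30)*(1/42) = 2197/1260 ≈ 1.7437)
135*v = 135*(2197/1260) = 6591/28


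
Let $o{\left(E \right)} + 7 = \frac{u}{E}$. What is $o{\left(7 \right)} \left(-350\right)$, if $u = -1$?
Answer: $2500$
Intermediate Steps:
$o{\left(E \right)} = -7 - \frac{1}{E}$
$o{\left(7 \right)} \left(-350\right) = \left(-7 - \frac{1}{7}\right) \left(-350\right) = \left(- \frac{50}{7}\right) \left(-350\right) = 2500$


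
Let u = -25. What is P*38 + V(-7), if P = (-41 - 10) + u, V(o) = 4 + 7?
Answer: -2877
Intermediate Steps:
V(o) = 11
P = -76 (P = (-41 - 10) - 25 = -51 - 25 = -76)
P*38 + V(-7) = -76*38 + 11 = -2888 + 11 = -2877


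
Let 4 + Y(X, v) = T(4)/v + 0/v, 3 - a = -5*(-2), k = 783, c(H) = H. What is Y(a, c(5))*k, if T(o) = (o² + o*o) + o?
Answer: 12528/5 ≈ 2505.6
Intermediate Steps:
T(o) = o + 2*o² (T(o) = (o² + o²) + o = 2*o² + o = o + 2*o²)
a = -7 (a = 3 - (-5)*(-2) = 3 - 1*10 = 3 - 10 = -7)
Y(X, v) = -4 + 36/v (Y(X, v) = -4 + ((4*(1 + 2*4))/v + 0/v) = -4 + ((4*(1 + 8))/v + 0) = -4 + ((4*9)/v + 0) = -4 + (36/v + 0) = -4 + 36/v)
Y(a, c(5))*k = (-4 + 36/5)*783 = (16/5)*783 = 12528/5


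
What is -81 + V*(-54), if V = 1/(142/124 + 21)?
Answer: -114561/1373 ≈ -83.438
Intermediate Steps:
V = 62/1373 (V = 1/(142*(1/124) + 21) = 1/(71/62 + 21) = 1/(1373/62) = 62/1373 ≈ 0.045157)
-81 + V*(-54) = -81 + (62/1373)*(-54) = -81 - 3348/1373 = -114561/1373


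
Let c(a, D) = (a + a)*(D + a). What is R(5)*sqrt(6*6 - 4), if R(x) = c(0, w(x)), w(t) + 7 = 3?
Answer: 0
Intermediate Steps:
w(t) = -4 (w(t) = -7 + 3 = -4)
c(a, D) = 2*a*(D + a) (c(a, D) = (2*a)*(D + a) = 2*a*(D + a))
R(x) = 0 (R(x) = 2*0*(-4 + 0) = 2*0*(-4) = 0)
R(5)*sqrt(6*6 - 4) = 0*sqrt(6*6 - 4) = 0*sqrt(36 - 4) = 0*sqrt(32) = 0*(4*sqrt(2)) = 0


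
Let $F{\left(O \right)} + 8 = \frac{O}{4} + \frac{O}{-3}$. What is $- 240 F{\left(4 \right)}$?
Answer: $2000$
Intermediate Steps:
$F{\left(O \right)} = -8 - \frac{O}{12}$ ($F{\left(O \right)} = -8 + \left(\frac{O}{4} + \frac{O}{-3}\right) = -8 + \left(O \frac{1}{4} + O \left(- \frac{1}{3}\right)\right) = -8 + \left(\frac{O}{4} - \frac{O}{3}\right) = -8 - \frac{O}{12}$)
$- 240 F{\left(4 \right)} = - 240 \left(-8 - \frac{1}{3}\right) = \left(-240\right) \left(- \frac{25}{3}\right) = 2000$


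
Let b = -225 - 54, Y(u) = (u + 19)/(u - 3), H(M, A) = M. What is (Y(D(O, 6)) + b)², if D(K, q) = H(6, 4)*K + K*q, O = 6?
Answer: 367105600/4761 ≈ 77107.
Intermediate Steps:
D(K, q) = 6*K + K*q
Y(u) = (19 + u)/(-3 + u)
b = -279
(Y(D(O, 6)) + b)² = ((19 + 6*(6 + 6))/(-3 + 6*(6 + 6)) - 279)² = ((19 + 6*12)/(-3 + 6*12) - 279)² = ((19 + 72)/(-3 + 72) - 279)² = (91/69 - 279)² = (-19160/69)² = 367105600/4761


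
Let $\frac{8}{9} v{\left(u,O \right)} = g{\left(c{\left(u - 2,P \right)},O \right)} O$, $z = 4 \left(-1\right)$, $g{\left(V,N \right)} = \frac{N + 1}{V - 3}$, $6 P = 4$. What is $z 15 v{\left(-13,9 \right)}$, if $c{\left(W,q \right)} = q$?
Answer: $\frac{18225}{7} \approx 2603.6$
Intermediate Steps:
$P = \frac{2}{3}$ ($P = \frac{1}{6} \cdot 4 = \frac{2}{3} \approx 0.66667$)
$g{\left(V,N \right)} = \frac{1 + N}{-3 + V}$
$z = -4$
$v{\left(u,O \right)} = \frac{9 O \left(- \frac{3}{7} - \frac{3 O}{7}\right)}{8}$ ($v{\left(u,O \right)} = \frac{9 \frac{1 + O}{-3 + \frac{2}{3}} O}{8} = \frac{9 \frac{1 + O}{- \frac{7}{3}} O}{8} = \frac{9 - \frac{3 \left(1 + O\right)}{7} O}{8} = \frac{9 \left(- \frac{3}{7} - \frac{3 O}{7}\right) O}{8} = \frac{9 O \left(- \frac{3}{7} - \frac{3 O}{7}\right)}{8}$)
$z 15 v{\left(-13,9 \right)} = \left(-4\right) 15 \cdot \frac{27}{56} \cdot 9 \left(-1 - 9\right) = - 60 \cdot \frac{27}{56} \cdot 9 \left(-1 - 9\right) = - 60 \cdot \frac{27}{56} \cdot 9 \left(-10\right) = \left(-60\right) \left(- \frac{1215}{28}\right) = \frac{18225}{7}$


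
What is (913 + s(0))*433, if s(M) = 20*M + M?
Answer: 395329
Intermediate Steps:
s(M) = 21*M
(913 + s(0))*433 = (913 + 21*0)*433 = (913 + 0)*433 = 913*433 = 395329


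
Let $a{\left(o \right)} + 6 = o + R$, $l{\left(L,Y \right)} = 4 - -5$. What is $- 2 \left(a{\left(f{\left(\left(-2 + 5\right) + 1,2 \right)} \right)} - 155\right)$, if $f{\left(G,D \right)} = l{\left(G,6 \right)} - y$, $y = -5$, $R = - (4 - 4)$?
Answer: $294$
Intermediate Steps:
$R = 0$ ($R = \left(-1\right) 0 = 0$)
$l{\left(L,Y \right)} = 9$ ($l{\left(L,Y \right)} = 4 + 5 = 9$)
$f{\left(G,D \right)} = 14$ ($f{\left(G,D \right)} = 9 - -5 = 9 + 5 = 14$)
$a{\left(o \right)} = -6 + o$ ($a{\left(o \right)} = -6 + \left(o + 0\right) = -6 + o$)
$- 2 \left(a{\left(f{\left(\left(-2 + 5\right) + 1,2 \right)} \right)} - 155\right) = - 2 \left(\left(-6 + 14\right) - 155\right) = - 2 \left(8 - 155\right) = \left(-2\right) \left(-147\right) = 294$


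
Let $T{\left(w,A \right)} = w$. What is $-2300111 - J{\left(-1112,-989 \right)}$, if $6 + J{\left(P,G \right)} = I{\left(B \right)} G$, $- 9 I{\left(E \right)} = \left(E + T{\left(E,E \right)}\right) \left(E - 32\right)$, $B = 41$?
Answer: $-2381203$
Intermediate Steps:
$I{\left(E \right)} = - \frac{2 E \left(-32 + E\right)}{9}$ ($I{\left(E \right)} = - \frac{\left(E + E\right) \left(E - 32\right)}{9} = - \frac{2 E \left(-32 + E\right)}{9}$)
$J{\left(P,G \right)} = -6 - 82 G$ ($J{\left(P,G \right)} = -6 + \frac{2}{9} \cdot 41 \left(32 - 41\right) G = -6 + \frac{2}{9} \cdot 41 \left(-9\right) G = -6 - 82 G$)
$-2300111 - J{\left(-1112,-989 \right)} = -2300111 - \left(-6 - -81098\right) = -2300111 - \left(-6 + 81098\right) = -2300111 - 81092 = -2381203$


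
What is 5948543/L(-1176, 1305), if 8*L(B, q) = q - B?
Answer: 47588344/2481 ≈ 19181.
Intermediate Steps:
L(B, q) = -B/8 + q/8 (L(B, q) = (q - B)/8 = -B/8 + q/8)
5948543/L(-1176, 1305) = 5948543/(-⅛*(-1176) + (⅛)*1305) = 5948543/(147 + 1305/8) = 5948543/(2481/8) = 5948543*(8/2481) = 47588344/2481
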